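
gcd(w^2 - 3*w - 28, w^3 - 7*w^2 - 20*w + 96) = w + 4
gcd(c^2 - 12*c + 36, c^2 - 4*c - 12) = c - 6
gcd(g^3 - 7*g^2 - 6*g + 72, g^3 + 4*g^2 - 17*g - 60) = g^2 - g - 12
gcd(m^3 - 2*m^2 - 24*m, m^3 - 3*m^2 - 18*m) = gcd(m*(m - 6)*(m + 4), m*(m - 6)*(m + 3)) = m^2 - 6*m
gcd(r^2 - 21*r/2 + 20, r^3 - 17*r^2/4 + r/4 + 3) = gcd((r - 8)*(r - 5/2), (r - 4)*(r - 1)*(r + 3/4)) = 1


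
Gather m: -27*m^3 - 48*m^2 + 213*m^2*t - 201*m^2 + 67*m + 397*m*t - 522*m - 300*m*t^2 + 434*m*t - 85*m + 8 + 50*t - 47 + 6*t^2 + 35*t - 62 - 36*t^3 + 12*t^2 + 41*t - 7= -27*m^3 + m^2*(213*t - 249) + m*(-300*t^2 + 831*t - 540) - 36*t^3 + 18*t^2 + 126*t - 108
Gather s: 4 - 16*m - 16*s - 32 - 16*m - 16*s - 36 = -32*m - 32*s - 64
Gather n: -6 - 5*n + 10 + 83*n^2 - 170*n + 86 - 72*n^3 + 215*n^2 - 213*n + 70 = -72*n^3 + 298*n^2 - 388*n + 160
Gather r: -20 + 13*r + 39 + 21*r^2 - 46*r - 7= 21*r^2 - 33*r + 12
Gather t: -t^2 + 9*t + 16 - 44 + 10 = -t^2 + 9*t - 18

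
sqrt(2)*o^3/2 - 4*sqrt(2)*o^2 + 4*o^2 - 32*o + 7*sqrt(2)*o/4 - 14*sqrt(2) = (o - 8)*(o + 7*sqrt(2)/2)*(sqrt(2)*o/2 + 1/2)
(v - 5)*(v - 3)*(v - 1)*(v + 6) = v^4 - 3*v^3 - 31*v^2 + 123*v - 90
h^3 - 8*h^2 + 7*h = h*(h - 7)*(h - 1)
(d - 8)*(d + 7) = d^2 - d - 56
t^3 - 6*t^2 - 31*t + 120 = (t - 8)*(t - 3)*(t + 5)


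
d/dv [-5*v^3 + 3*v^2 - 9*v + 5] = -15*v^2 + 6*v - 9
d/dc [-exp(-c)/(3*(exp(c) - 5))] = (2*exp(c) - 5)*exp(-c)/(3*(exp(c) - 5)^2)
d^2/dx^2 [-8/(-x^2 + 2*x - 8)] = 16*(-x^2 + 2*x + 4*(x - 1)^2 - 8)/(x^2 - 2*x + 8)^3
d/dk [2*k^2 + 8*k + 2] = 4*k + 8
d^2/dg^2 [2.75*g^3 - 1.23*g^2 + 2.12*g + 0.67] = 16.5*g - 2.46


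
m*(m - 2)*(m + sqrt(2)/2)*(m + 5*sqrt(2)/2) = m^4 - 2*m^3 + 3*sqrt(2)*m^3 - 6*sqrt(2)*m^2 + 5*m^2/2 - 5*m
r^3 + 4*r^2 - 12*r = r*(r - 2)*(r + 6)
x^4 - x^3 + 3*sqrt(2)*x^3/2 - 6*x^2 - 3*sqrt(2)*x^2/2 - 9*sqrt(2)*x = x*(x - 3)*(x + 2)*(x + 3*sqrt(2)/2)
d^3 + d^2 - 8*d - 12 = (d - 3)*(d + 2)^2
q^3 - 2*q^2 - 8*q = q*(q - 4)*(q + 2)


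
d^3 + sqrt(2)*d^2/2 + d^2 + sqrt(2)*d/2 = d*(d + 1)*(d + sqrt(2)/2)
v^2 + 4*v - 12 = (v - 2)*(v + 6)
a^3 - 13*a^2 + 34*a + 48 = (a - 8)*(a - 6)*(a + 1)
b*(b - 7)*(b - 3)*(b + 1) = b^4 - 9*b^3 + 11*b^2 + 21*b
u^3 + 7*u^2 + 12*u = u*(u + 3)*(u + 4)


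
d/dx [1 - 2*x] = -2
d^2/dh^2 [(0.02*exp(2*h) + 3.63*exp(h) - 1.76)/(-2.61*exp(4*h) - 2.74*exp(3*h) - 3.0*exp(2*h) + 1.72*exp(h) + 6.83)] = (-0.544968*exp(9*h) - 222.980391*exp(8*h) - 93.2504179999999*exp(7*h) + 122.629728*exp(6*h) + 38.9898600000002*exp(5*h) - 1362.636874*exp(4*h) - 354.792714*exp(3*h) - 177.788928*exp(2*h) + 188.36826*exp(h) - 190.011283)*exp(h)/(17.779581*exp(12*h) + 55.995462*exp(11*h) + 120.093408*exp(10*h) + 114.145588*exp(9*h) - 75.343977*exp(8*h) - 338.629188*exp(7*h) - 509.370252*exp(6*h) - 175.010136*exp(5*h) + 400.607031*exp(4*h) + 589.82231*exp(3*h) + 359.222484*exp(2*h) - 240.708324*exp(h) - 318.611987)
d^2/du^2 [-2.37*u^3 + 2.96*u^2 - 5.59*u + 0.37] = 5.92 - 14.22*u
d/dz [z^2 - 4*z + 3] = 2*z - 4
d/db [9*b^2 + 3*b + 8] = 18*b + 3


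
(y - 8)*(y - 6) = y^2 - 14*y + 48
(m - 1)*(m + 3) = m^2 + 2*m - 3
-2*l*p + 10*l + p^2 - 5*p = (-2*l + p)*(p - 5)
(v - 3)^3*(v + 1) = v^4 - 8*v^3 + 18*v^2 - 27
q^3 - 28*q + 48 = (q - 4)*(q - 2)*(q + 6)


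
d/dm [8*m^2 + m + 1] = 16*m + 1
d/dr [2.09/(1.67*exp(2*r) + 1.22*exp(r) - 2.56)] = (-6.9806*exp(r) - 2.5498)*exp(r)/(1.67*exp(2*r) + 1.22*exp(r) - 2.56)^2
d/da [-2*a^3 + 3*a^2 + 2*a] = -6*a^2 + 6*a + 2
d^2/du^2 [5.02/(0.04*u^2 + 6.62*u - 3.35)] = (-0.016064*u^2 - 2.658592*u + 5.02*(0.08*u + 6.62)*(0.16*u + 13.24) + 1.34536)/(0.04*u^2 + 6.62*u - 3.35)^3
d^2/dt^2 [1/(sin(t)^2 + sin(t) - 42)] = (-4*sin(t)^4 - 3*sin(t)^3 - 163*sin(t)^2 - 36*sin(t) + 86)/(sin(t)^2 + sin(t) - 42)^3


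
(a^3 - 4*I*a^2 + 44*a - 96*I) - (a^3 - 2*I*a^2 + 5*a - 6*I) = -2*I*a^2 + 39*a - 90*I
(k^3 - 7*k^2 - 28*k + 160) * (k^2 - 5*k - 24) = k^5 - 12*k^4 - 17*k^3 + 468*k^2 - 128*k - 3840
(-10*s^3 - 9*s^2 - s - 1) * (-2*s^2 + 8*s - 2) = 20*s^5 - 62*s^4 - 50*s^3 + 12*s^2 - 6*s + 2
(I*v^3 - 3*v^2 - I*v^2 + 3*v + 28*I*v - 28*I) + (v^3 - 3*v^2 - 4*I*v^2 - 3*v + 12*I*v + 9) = v^3 + I*v^3 - 6*v^2 - 5*I*v^2 + 40*I*v + 9 - 28*I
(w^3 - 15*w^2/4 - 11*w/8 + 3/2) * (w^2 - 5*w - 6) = w^5 - 35*w^4/4 + 91*w^3/8 + 247*w^2/8 + 3*w/4 - 9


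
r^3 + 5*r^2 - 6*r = r*(r - 1)*(r + 6)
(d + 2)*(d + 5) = d^2 + 7*d + 10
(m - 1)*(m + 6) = m^2 + 5*m - 6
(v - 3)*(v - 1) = v^2 - 4*v + 3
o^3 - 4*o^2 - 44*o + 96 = (o - 8)*(o - 2)*(o + 6)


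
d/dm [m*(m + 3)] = 2*m + 3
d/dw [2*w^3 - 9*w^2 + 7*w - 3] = 6*w^2 - 18*w + 7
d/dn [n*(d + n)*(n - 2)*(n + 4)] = 3*d*n^2 + 4*d*n - 8*d + 4*n^3 + 6*n^2 - 16*n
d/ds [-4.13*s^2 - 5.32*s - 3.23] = -8.26*s - 5.32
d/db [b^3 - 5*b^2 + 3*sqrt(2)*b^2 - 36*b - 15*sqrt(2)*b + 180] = 3*b^2 - 10*b + 6*sqrt(2)*b - 36 - 15*sqrt(2)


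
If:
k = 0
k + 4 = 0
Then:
No Solution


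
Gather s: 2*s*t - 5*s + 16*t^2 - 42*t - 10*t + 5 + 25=s*(2*t - 5) + 16*t^2 - 52*t + 30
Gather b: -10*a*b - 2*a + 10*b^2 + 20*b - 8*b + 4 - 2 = -2*a + 10*b^2 + b*(12 - 10*a) + 2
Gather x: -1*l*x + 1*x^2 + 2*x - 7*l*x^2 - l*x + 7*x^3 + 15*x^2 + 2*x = 7*x^3 + x^2*(16 - 7*l) + x*(4 - 2*l)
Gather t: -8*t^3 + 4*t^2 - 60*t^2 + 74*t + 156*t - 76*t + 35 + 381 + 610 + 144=-8*t^3 - 56*t^2 + 154*t + 1170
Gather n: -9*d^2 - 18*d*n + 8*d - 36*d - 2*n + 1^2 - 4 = -9*d^2 - 28*d + n*(-18*d - 2) - 3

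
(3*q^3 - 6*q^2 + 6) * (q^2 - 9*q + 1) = 3*q^5 - 33*q^4 + 57*q^3 - 54*q + 6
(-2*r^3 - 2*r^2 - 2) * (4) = -8*r^3 - 8*r^2 - 8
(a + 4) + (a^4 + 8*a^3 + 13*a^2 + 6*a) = a^4 + 8*a^3 + 13*a^2 + 7*a + 4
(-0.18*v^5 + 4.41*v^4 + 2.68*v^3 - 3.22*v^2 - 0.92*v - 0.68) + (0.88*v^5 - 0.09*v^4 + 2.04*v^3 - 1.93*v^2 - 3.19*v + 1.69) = 0.7*v^5 + 4.32*v^4 + 4.72*v^3 - 5.15*v^2 - 4.11*v + 1.01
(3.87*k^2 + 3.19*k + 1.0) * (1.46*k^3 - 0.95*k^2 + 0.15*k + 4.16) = 5.6502*k^5 + 0.9809*k^4 - 0.99*k^3 + 15.6277*k^2 + 13.4204*k + 4.16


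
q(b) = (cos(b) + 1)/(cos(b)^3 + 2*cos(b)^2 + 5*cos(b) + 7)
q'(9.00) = -0.11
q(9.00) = 0.03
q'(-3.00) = 0.05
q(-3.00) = 0.00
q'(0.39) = 0.01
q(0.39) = 0.14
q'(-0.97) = -0.02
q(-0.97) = 0.15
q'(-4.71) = -0.04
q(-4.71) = 0.14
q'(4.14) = 0.11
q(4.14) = 0.10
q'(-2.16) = 0.12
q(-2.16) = 0.10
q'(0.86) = 0.02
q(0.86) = 0.15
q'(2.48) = -0.13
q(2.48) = 0.06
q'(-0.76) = -0.02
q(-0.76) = 0.14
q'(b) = (cos(b) + 1)*(3*sin(b)*cos(b)^2 + 4*sin(b)*cos(b) + 5*sin(b))/(cos(b)^3 + 2*cos(b)^2 + 5*cos(b) + 7)^2 - sin(b)/(cos(b)^3 + 2*cos(b)^2 + 5*cos(b) + 7) = (11*cos(b) + 5*cos(2*b) + cos(3*b) + 1)*sin(b)/(2*(cos(b)^3 + 2*cos(b)^2 + 5*cos(b) + 7)^2)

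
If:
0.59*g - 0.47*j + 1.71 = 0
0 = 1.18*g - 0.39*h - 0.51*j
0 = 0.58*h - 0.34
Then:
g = 3.86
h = 0.59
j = 8.49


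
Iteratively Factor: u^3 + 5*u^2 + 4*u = (u)*(u^2 + 5*u + 4) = u*(u + 4)*(u + 1)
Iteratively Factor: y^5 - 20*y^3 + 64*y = (y)*(y^4 - 20*y^2 + 64) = y*(y - 4)*(y^3 + 4*y^2 - 4*y - 16) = y*(y - 4)*(y + 2)*(y^2 + 2*y - 8) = y*(y - 4)*(y + 2)*(y + 4)*(y - 2)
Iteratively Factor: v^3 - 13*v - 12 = (v - 4)*(v^2 + 4*v + 3) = (v - 4)*(v + 3)*(v + 1)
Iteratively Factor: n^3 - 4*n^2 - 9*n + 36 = (n - 3)*(n^2 - n - 12) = (n - 4)*(n - 3)*(n + 3)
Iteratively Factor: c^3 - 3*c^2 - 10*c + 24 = (c - 4)*(c^2 + c - 6) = (c - 4)*(c - 2)*(c + 3)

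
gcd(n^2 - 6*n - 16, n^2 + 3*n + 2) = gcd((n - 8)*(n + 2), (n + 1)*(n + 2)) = n + 2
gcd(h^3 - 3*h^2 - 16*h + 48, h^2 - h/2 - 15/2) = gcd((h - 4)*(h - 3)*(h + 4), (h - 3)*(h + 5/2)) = h - 3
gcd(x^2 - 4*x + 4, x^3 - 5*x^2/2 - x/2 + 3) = x - 2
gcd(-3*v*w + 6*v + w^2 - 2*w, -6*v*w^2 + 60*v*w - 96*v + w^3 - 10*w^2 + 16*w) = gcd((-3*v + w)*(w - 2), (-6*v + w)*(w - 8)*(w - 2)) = w - 2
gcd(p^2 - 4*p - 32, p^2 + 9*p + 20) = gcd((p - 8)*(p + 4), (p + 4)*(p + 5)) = p + 4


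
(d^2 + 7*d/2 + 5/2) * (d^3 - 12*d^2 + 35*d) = d^5 - 17*d^4/2 - 9*d^3/2 + 185*d^2/2 + 175*d/2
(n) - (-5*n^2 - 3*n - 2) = 5*n^2 + 4*n + 2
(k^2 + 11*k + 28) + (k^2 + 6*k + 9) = 2*k^2 + 17*k + 37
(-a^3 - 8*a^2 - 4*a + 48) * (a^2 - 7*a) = -a^5 - a^4 + 52*a^3 + 76*a^2 - 336*a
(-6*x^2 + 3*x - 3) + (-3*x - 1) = -6*x^2 - 4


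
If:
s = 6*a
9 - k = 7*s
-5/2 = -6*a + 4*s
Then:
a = -5/36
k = 89/6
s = -5/6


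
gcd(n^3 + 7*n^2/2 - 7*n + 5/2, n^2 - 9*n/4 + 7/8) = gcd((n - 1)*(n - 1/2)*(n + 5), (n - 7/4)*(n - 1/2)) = n - 1/2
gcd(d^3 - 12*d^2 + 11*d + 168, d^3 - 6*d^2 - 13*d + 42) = d^2 - 4*d - 21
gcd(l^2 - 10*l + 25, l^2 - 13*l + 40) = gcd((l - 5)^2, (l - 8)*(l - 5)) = l - 5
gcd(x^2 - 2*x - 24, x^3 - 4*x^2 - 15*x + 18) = x - 6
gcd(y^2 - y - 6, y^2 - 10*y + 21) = y - 3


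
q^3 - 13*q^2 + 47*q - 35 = (q - 7)*(q - 5)*(q - 1)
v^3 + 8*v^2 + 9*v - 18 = (v - 1)*(v + 3)*(v + 6)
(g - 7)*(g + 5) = g^2 - 2*g - 35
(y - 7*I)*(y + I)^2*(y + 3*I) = y^4 - 2*I*y^3 + 28*y^2 + 46*I*y - 21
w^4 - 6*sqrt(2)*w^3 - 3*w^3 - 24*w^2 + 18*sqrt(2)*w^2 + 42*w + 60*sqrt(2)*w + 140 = (w - 5)*(w + 2)*(w - 7*sqrt(2))*(w + sqrt(2))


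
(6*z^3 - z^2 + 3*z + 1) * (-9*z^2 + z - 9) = -54*z^5 + 15*z^4 - 82*z^3 + 3*z^2 - 26*z - 9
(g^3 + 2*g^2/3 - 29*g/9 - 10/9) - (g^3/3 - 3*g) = 2*g^3/3 + 2*g^2/3 - 2*g/9 - 10/9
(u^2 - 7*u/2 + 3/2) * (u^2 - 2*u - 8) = u^4 - 11*u^3/2 + u^2/2 + 25*u - 12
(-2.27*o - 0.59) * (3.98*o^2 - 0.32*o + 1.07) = -9.0346*o^3 - 1.6218*o^2 - 2.2401*o - 0.6313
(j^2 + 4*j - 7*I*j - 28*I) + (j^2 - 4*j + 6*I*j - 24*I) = 2*j^2 - I*j - 52*I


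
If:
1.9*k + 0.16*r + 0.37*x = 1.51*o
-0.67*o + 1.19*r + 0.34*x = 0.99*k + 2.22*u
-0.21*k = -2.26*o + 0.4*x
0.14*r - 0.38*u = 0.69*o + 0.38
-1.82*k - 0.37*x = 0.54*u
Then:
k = 64.55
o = 83.75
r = -992.05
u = -518.56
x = 439.28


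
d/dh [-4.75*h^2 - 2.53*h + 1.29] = -9.5*h - 2.53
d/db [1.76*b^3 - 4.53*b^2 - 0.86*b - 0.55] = 5.28*b^2 - 9.06*b - 0.86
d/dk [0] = 0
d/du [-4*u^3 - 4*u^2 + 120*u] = -12*u^2 - 8*u + 120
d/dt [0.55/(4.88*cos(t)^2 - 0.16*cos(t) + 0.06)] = (5.368*cos(t) - 0.088)*sin(t)/(4.88*cos(t)^2 - 0.16*cos(t) + 0.06)^2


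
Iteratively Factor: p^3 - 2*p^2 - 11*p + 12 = (p - 4)*(p^2 + 2*p - 3) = (p - 4)*(p + 3)*(p - 1)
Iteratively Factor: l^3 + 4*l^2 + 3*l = (l + 3)*(l^2 + l) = l*(l + 3)*(l + 1)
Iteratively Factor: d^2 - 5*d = (d)*(d - 5)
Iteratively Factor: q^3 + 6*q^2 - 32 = (q - 2)*(q^2 + 8*q + 16) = (q - 2)*(q + 4)*(q + 4)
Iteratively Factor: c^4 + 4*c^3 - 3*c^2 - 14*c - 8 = (c + 1)*(c^3 + 3*c^2 - 6*c - 8) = (c + 1)*(c + 4)*(c^2 - c - 2) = (c + 1)^2*(c + 4)*(c - 2)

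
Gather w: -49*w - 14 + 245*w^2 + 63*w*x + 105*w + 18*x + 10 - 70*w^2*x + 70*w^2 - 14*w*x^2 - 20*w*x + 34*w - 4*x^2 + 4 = w^2*(315 - 70*x) + w*(-14*x^2 + 43*x + 90) - 4*x^2 + 18*x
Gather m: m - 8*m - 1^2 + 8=7 - 7*m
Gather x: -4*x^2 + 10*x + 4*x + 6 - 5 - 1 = -4*x^2 + 14*x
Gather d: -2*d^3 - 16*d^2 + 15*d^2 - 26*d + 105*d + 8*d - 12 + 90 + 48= -2*d^3 - d^2 + 87*d + 126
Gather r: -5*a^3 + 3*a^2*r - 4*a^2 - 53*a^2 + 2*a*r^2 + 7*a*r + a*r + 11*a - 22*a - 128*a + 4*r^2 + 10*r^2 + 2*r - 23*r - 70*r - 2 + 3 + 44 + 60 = -5*a^3 - 57*a^2 - 139*a + r^2*(2*a + 14) + r*(3*a^2 + 8*a - 91) + 105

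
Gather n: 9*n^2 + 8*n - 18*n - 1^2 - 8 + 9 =9*n^2 - 10*n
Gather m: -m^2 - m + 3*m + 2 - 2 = -m^2 + 2*m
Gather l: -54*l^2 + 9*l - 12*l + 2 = -54*l^2 - 3*l + 2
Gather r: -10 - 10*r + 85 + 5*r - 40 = 35 - 5*r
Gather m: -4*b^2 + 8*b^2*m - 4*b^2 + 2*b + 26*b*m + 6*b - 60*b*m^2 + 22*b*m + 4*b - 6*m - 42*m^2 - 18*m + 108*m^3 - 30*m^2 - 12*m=-8*b^2 + 12*b + 108*m^3 + m^2*(-60*b - 72) + m*(8*b^2 + 48*b - 36)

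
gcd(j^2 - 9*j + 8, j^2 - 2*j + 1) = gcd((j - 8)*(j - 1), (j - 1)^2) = j - 1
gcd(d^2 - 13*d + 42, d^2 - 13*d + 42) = d^2 - 13*d + 42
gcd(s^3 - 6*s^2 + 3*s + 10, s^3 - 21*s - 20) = s^2 - 4*s - 5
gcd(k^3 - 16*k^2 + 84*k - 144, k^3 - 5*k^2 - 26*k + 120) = k^2 - 10*k + 24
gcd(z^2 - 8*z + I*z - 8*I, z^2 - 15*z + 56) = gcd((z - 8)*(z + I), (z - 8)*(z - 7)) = z - 8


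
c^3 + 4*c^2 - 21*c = c*(c - 3)*(c + 7)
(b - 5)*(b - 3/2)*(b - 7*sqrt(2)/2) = b^3 - 13*b^2/2 - 7*sqrt(2)*b^2/2 + 15*b/2 + 91*sqrt(2)*b/4 - 105*sqrt(2)/4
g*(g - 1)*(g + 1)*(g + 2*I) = g^4 + 2*I*g^3 - g^2 - 2*I*g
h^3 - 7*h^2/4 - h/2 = h*(h - 2)*(h + 1/4)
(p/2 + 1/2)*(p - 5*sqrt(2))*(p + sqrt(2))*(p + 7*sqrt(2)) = p^4/2 + p^3/2 + 3*sqrt(2)*p^3/2 - 33*p^2 + 3*sqrt(2)*p^2/2 - 35*sqrt(2)*p - 33*p - 35*sqrt(2)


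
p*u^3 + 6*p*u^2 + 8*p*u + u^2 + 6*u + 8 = (u + 2)*(u + 4)*(p*u + 1)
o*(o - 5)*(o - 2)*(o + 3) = o^4 - 4*o^3 - 11*o^2 + 30*o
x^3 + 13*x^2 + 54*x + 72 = (x + 3)*(x + 4)*(x + 6)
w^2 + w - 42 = (w - 6)*(w + 7)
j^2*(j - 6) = j^3 - 6*j^2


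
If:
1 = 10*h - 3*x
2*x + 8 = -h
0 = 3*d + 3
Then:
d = -1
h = -22/23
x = -81/23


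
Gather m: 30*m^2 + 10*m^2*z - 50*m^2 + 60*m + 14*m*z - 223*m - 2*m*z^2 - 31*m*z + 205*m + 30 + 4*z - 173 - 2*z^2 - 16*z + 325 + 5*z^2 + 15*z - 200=m^2*(10*z - 20) + m*(-2*z^2 - 17*z + 42) + 3*z^2 + 3*z - 18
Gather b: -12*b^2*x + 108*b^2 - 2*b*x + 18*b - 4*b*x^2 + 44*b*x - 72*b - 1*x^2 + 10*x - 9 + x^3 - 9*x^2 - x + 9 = b^2*(108 - 12*x) + b*(-4*x^2 + 42*x - 54) + x^3 - 10*x^2 + 9*x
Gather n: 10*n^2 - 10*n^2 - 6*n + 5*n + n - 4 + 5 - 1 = 0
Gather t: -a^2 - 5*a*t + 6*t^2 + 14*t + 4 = -a^2 + 6*t^2 + t*(14 - 5*a) + 4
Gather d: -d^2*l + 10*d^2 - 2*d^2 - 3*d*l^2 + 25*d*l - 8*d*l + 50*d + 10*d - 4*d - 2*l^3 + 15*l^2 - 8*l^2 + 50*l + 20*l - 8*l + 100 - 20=d^2*(8 - l) + d*(-3*l^2 + 17*l + 56) - 2*l^3 + 7*l^2 + 62*l + 80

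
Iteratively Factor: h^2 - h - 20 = (h - 5)*(h + 4)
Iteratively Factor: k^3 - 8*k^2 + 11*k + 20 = (k - 4)*(k^2 - 4*k - 5) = (k - 5)*(k - 4)*(k + 1)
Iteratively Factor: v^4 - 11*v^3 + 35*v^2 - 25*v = (v)*(v^3 - 11*v^2 + 35*v - 25) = v*(v - 1)*(v^2 - 10*v + 25) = v*(v - 5)*(v - 1)*(v - 5)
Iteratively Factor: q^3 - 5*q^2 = (q)*(q^2 - 5*q) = q^2*(q - 5)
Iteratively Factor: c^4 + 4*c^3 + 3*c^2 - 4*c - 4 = (c + 2)*(c^3 + 2*c^2 - c - 2) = (c + 1)*(c + 2)*(c^2 + c - 2) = (c - 1)*(c + 1)*(c + 2)*(c + 2)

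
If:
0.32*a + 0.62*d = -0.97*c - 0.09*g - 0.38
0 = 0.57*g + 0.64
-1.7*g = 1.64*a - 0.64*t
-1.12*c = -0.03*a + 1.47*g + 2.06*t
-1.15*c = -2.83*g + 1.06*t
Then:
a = 3.00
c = -7.10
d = 9.11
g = -1.12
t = 4.71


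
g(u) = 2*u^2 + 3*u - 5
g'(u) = 4*u + 3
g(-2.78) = 2.12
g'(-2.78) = -8.12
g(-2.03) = -2.85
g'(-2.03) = -5.12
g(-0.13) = -5.36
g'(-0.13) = 2.48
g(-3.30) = 6.88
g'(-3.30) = -10.20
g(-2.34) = -1.07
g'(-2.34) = -6.36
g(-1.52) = -4.94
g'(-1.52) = -3.08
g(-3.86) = 13.22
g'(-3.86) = -12.44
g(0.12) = -4.61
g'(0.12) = 3.48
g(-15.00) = 400.00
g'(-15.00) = -57.00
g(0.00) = -5.00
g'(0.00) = 3.00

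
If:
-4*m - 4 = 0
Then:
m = -1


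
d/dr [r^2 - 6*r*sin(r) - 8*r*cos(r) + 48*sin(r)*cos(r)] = 8*r*sin(r) - 6*r*cos(r) + 2*r - 6*sin(r) - 8*cos(r) + 48*cos(2*r)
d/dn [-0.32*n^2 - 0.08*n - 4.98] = -0.64*n - 0.08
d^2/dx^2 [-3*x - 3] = 0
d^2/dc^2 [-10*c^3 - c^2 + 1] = -60*c - 2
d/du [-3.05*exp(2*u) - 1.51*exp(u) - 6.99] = (-6.1*exp(u) - 1.51)*exp(u)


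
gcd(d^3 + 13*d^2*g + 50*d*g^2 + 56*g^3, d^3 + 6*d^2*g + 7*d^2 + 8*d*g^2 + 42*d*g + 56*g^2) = d^2 + 6*d*g + 8*g^2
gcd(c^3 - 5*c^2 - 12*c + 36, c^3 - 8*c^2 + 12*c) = c^2 - 8*c + 12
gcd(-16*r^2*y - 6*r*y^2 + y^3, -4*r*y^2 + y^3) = y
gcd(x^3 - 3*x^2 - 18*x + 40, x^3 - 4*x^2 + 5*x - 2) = x - 2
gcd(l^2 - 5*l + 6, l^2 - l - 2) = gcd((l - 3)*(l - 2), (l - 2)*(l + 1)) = l - 2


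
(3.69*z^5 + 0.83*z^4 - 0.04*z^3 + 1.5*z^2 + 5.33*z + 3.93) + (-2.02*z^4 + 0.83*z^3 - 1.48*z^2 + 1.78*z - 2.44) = 3.69*z^5 - 1.19*z^4 + 0.79*z^3 + 0.02*z^2 + 7.11*z + 1.49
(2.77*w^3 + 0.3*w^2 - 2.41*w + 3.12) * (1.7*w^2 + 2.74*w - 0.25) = 4.709*w^5 + 8.0998*w^4 - 3.9675*w^3 - 1.3744*w^2 + 9.1513*w - 0.78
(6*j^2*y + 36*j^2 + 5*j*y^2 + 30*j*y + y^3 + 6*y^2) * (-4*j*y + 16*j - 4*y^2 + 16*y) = -24*j^3*y^2 - 48*j^3*y + 576*j^3 - 44*j^2*y^3 - 88*j^2*y^2 + 1056*j^2*y - 24*j*y^4 - 48*j*y^3 + 576*j*y^2 - 4*y^5 - 8*y^4 + 96*y^3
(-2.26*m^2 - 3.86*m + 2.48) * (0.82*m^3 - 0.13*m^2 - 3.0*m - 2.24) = -1.8532*m^5 - 2.8714*m^4 + 9.3154*m^3 + 16.32*m^2 + 1.2064*m - 5.5552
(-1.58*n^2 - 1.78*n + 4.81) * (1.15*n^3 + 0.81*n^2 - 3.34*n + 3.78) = -1.817*n^5 - 3.3268*n^4 + 9.3669*n^3 + 3.8689*n^2 - 22.7938*n + 18.1818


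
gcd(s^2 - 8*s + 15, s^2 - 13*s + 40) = s - 5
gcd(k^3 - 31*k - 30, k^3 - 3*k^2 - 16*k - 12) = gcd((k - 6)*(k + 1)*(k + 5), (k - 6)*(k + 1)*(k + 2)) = k^2 - 5*k - 6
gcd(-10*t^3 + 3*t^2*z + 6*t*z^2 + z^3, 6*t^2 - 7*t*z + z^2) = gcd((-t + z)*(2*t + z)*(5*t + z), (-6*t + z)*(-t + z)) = -t + z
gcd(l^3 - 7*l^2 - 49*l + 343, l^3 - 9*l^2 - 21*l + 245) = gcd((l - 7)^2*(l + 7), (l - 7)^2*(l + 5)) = l^2 - 14*l + 49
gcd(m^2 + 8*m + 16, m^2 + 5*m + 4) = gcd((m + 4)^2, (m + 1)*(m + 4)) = m + 4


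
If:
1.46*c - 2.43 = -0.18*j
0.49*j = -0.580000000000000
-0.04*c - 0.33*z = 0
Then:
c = 1.81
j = -1.18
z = -0.22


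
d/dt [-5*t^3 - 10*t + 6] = -15*t^2 - 10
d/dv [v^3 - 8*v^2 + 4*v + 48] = 3*v^2 - 16*v + 4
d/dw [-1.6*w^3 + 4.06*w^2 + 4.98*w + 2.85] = -4.8*w^2 + 8.12*w + 4.98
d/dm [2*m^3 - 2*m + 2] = 6*m^2 - 2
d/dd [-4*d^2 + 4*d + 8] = 4 - 8*d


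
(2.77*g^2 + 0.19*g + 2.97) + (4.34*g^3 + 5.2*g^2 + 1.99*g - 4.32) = 4.34*g^3 + 7.97*g^2 + 2.18*g - 1.35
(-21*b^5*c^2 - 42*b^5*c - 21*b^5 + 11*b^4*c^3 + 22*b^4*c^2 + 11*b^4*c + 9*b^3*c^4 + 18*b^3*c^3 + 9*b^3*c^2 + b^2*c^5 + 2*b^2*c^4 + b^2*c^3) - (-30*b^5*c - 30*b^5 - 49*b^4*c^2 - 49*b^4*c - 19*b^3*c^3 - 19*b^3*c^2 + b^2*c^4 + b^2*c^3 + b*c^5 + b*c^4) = -21*b^5*c^2 - 12*b^5*c + 9*b^5 + 11*b^4*c^3 + 71*b^4*c^2 + 60*b^4*c + 9*b^3*c^4 + 37*b^3*c^3 + 28*b^3*c^2 + b^2*c^5 + b^2*c^4 - b*c^5 - b*c^4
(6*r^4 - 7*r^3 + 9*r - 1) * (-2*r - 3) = -12*r^5 - 4*r^4 + 21*r^3 - 18*r^2 - 25*r + 3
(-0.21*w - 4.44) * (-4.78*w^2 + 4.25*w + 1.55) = 1.0038*w^3 + 20.3307*w^2 - 19.1955*w - 6.882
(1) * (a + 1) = a + 1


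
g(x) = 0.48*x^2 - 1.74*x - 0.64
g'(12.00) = 9.78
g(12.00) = 47.60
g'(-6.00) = -7.50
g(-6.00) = 27.08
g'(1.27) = -0.52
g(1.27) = -2.08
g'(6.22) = 4.23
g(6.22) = 7.11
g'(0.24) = -1.51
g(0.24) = -1.03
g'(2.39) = 0.55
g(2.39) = -2.06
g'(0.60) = -1.16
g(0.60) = -1.51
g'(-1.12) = -2.82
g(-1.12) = 1.91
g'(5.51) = 3.55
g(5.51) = 4.35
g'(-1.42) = -3.10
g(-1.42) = 2.80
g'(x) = 0.96*x - 1.74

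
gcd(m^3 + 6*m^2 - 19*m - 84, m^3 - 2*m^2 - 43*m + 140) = m^2 + 3*m - 28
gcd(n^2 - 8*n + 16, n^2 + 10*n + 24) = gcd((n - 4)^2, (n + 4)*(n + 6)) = 1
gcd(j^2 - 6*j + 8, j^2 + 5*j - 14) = j - 2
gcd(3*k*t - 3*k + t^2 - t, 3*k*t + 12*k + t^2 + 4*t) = 3*k + t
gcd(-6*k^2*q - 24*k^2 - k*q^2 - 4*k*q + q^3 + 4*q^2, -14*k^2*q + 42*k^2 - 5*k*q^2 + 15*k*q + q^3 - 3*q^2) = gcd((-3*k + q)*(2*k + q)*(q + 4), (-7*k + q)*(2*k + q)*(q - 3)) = 2*k + q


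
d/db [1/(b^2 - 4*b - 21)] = 2*(2 - b)/(-b^2 + 4*b + 21)^2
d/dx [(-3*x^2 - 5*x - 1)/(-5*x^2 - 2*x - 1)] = (-19*x^2 - 4*x + 3)/(25*x^4 + 20*x^3 + 14*x^2 + 4*x + 1)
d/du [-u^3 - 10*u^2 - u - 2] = -3*u^2 - 20*u - 1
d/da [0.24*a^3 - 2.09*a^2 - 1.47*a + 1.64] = 0.72*a^2 - 4.18*a - 1.47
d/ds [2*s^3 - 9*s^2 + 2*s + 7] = 6*s^2 - 18*s + 2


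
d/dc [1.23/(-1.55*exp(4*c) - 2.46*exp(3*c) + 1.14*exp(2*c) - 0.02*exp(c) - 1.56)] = (7.626*exp(3*c) + 9.0774*exp(2*c) - 2.8044*exp(c) + 0.0246)*exp(c)/(1.55*exp(4*c) + 2.46*exp(3*c) - 1.14*exp(2*c) + 0.02*exp(c) + 1.56)^2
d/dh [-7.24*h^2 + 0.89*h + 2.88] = 0.89 - 14.48*h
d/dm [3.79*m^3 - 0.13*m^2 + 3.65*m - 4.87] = 11.37*m^2 - 0.26*m + 3.65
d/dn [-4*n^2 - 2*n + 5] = -8*n - 2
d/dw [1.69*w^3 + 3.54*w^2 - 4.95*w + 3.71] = 5.07*w^2 + 7.08*w - 4.95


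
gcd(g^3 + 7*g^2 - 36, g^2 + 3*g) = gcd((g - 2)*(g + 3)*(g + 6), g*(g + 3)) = g + 3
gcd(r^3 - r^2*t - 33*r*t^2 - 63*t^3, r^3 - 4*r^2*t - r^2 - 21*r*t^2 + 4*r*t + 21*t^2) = r^2 - 4*r*t - 21*t^2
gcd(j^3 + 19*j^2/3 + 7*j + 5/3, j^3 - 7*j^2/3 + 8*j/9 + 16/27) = j + 1/3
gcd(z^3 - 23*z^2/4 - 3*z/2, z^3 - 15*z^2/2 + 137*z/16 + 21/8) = z^2 - 23*z/4 - 3/2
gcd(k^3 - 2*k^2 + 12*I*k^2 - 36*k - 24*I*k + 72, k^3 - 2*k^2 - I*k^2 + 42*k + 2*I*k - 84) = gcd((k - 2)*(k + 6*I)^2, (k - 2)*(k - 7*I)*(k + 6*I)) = k^2 + k*(-2 + 6*I) - 12*I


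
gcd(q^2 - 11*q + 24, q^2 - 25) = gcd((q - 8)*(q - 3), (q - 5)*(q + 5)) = 1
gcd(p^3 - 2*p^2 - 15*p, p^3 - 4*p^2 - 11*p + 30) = p^2 - 2*p - 15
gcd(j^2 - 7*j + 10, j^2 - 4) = j - 2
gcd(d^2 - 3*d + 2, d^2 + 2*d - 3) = d - 1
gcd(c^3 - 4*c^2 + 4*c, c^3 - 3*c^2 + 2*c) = c^2 - 2*c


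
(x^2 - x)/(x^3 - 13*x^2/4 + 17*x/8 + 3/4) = 8*x*(x - 1)/(8*x^3 - 26*x^2 + 17*x + 6)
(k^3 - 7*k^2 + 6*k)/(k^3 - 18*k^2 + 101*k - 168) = k*(k^2 - 7*k + 6)/(k^3 - 18*k^2 + 101*k - 168)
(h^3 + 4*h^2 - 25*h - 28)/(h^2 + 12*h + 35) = (h^2 - 3*h - 4)/(h + 5)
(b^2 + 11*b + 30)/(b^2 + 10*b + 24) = (b + 5)/(b + 4)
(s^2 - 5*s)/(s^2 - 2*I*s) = (s - 5)/(s - 2*I)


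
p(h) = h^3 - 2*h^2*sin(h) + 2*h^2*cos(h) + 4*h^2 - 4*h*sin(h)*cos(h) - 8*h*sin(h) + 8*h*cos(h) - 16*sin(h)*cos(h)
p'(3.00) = 37.70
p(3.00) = 19.41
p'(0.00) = -8.00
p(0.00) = 0.00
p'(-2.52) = -14.84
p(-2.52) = 8.32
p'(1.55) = 10.24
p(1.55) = -3.97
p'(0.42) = -9.41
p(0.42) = -3.93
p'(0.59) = -7.75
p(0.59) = -5.40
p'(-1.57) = -1.34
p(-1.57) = -1.64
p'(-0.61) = 2.22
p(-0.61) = 1.87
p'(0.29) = -9.82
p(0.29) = -2.67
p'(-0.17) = -5.53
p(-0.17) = 1.16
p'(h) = -2*h^2*sin(h) - 2*h^2*cos(h) + 3*h^2 + 4*h*sin(h)^2 - 12*h*sin(h) - 4*h*cos(h)^2 - 4*h*cos(h) + 8*h + 16*sin(h)^2 - 4*sin(h)*cos(h) - 8*sin(h) - 16*cos(h)^2 + 8*cos(h)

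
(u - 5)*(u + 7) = u^2 + 2*u - 35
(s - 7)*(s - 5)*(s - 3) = s^3 - 15*s^2 + 71*s - 105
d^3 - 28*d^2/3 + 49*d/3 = d*(d - 7)*(d - 7/3)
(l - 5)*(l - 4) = l^2 - 9*l + 20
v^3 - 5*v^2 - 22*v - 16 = (v - 8)*(v + 1)*(v + 2)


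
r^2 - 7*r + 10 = (r - 5)*(r - 2)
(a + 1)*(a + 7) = a^2 + 8*a + 7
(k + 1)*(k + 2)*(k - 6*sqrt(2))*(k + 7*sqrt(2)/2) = k^4 - 5*sqrt(2)*k^3/2 + 3*k^3 - 40*k^2 - 15*sqrt(2)*k^2/2 - 126*k - 5*sqrt(2)*k - 84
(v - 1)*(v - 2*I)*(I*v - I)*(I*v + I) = -v^4 + v^3 + 2*I*v^3 + v^2 - 2*I*v^2 - v - 2*I*v + 2*I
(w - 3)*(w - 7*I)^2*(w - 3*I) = w^4 - 3*w^3 - 17*I*w^3 - 91*w^2 + 51*I*w^2 + 273*w + 147*I*w - 441*I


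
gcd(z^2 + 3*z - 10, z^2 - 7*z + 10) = z - 2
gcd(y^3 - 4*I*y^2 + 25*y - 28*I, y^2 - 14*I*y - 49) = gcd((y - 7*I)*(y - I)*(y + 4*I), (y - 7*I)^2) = y - 7*I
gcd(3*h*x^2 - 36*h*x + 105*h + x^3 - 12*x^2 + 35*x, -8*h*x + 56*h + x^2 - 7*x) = x - 7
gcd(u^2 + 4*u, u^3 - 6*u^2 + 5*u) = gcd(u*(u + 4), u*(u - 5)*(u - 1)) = u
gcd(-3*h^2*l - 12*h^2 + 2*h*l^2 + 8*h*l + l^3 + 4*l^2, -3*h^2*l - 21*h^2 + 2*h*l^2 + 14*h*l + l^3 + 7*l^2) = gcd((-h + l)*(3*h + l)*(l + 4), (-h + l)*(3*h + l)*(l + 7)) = 3*h^2 - 2*h*l - l^2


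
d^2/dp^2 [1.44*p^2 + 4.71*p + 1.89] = 2.88000000000000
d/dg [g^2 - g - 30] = 2*g - 1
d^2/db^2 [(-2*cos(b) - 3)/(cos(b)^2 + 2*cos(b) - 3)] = 2*(9*(1 - cos(2*b))^2*cos(b)/4 + (1 - cos(2*b))^2 + cos(b)/4 + 29*cos(2*b)/2 + 33*cos(3*b)/4 - cos(5*b)/2 - 45/2)/((cos(b) - 1)^3*(cos(b) + 3)^3)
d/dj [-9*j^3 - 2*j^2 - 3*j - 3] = -27*j^2 - 4*j - 3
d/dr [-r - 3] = -1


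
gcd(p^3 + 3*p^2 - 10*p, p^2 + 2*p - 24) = 1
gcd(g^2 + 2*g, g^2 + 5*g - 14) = 1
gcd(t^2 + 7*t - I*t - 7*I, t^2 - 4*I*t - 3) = t - I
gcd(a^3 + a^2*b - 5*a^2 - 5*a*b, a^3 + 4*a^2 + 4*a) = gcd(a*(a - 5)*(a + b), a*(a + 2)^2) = a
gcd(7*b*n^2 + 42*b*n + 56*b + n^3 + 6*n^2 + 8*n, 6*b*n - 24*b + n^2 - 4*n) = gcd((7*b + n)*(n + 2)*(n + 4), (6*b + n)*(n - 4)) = 1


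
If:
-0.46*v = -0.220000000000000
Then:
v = 0.48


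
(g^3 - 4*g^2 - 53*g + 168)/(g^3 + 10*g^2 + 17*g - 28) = (g^2 - 11*g + 24)/(g^2 + 3*g - 4)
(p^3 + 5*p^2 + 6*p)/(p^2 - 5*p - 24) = p*(p + 2)/(p - 8)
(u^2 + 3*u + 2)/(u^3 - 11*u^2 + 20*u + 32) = (u + 2)/(u^2 - 12*u + 32)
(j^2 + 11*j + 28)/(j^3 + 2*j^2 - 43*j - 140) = (j + 7)/(j^2 - 2*j - 35)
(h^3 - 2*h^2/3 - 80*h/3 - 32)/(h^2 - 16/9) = 3*(h^2 - 2*h - 24)/(3*h - 4)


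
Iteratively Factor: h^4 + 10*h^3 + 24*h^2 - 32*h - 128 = (h + 4)*(h^3 + 6*h^2 - 32) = (h + 4)^2*(h^2 + 2*h - 8) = (h - 2)*(h + 4)^2*(h + 4)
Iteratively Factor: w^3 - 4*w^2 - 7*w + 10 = (w - 1)*(w^2 - 3*w - 10) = (w - 1)*(w + 2)*(w - 5)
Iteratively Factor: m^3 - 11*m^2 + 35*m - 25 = (m - 5)*(m^2 - 6*m + 5) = (m - 5)^2*(m - 1)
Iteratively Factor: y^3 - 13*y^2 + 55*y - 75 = (y - 5)*(y^2 - 8*y + 15) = (y - 5)*(y - 3)*(y - 5)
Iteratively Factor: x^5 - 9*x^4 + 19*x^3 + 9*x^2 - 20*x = (x - 4)*(x^4 - 5*x^3 - x^2 + 5*x) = (x - 4)*(x + 1)*(x^3 - 6*x^2 + 5*x) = x*(x - 4)*(x + 1)*(x^2 - 6*x + 5) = x*(x - 4)*(x - 1)*(x + 1)*(x - 5)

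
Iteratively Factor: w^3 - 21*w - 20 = (w - 5)*(w^2 + 5*w + 4) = (w - 5)*(w + 1)*(w + 4)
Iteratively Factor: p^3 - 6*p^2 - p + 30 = (p - 3)*(p^2 - 3*p - 10) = (p - 5)*(p - 3)*(p + 2)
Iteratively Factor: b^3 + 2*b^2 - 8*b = (b)*(b^2 + 2*b - 8) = b*(b + 4)*(b - 2)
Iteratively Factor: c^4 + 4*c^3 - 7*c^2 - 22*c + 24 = (c - 2)*(c^3 + 6*c^2 + 5*c - 12) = (c - 2)*(c - 1)*(c^2 + 7*c + 12) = (c - 2)*(c - 1)*(c + 4)*(c + 3)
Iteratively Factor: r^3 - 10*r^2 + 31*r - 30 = (r - 3)*(r^2 - 7*r + 10) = (r - 5)*(r - 3)*(r - 2)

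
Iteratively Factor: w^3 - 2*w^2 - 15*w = (w - 5)*(w^2 + 3*w) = w*(w - 5)*(w + 3)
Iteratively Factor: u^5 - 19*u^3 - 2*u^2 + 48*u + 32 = (u - 2)*(u^4 + 2*u^3 - 15*u^2 - 32*u - 16) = (u - 2)*(u + 1)*(u^3 + u^2 - 16*u - 16) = (u - 4)*(u - 2)*(u + 1)*(u^2 + 5*u + 4) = (u - 4)*(u - 2)*(u + 1)*(u + 4)*(u + 1)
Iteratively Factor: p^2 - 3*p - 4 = (p + 1)*(p - 4)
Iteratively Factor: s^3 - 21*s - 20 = (s + 4)*(s^2 - 4*s - 5) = (s - 5)*(s + 4)*(s + 1)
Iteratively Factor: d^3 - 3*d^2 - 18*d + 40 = (d - 2)*(d^2 - d - 20) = (d - 5)*(d - 2)*(d + 4)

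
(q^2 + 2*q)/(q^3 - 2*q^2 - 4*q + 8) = q/(q^2 - 4*q + 4)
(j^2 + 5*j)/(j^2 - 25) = j/(j - 5)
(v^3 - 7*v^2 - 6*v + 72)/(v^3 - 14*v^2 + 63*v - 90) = (v^2 - v - 12)/(v^2 - 8*v + 15)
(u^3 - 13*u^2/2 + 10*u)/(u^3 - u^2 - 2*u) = (-u^2 + 13*u/2 - 10)/(-u^2 + u + 2)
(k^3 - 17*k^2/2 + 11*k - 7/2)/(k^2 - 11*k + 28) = (2*k^2 - 3*k + 1)/(2*(k - 4))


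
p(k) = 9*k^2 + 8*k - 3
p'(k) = 18*k + 8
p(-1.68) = 8.96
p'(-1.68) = -22.24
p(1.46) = 27.86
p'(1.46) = 34.28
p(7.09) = 506.13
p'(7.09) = 135.62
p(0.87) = 10.77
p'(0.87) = 23.66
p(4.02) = 174.60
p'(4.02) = 80.36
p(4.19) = 188.52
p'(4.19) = 83.42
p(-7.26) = 413.29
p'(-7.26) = -122.68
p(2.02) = 49.88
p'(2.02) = 44.36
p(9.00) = 798.00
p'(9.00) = 170.00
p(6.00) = 369.00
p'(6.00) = 116.00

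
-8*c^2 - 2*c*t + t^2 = (-4*c + t)*(2*c + t)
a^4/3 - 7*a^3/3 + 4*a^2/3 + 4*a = a*(a/3 + 1/3)*(a - 6)*(a - 2)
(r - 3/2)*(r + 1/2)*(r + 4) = r^3 + 3*r^2 - 19*r/4 - 3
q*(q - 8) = q^2 - 8*q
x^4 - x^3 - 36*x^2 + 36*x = x*(x - 6)*(x - 1)*(x + 6)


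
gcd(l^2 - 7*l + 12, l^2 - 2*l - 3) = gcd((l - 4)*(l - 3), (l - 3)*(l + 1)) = l - 3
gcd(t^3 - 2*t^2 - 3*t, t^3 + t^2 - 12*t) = t^2 - 3*t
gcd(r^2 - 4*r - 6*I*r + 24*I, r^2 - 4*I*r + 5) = 1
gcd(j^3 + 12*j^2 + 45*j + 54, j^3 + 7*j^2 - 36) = j^2 + 9*j + 18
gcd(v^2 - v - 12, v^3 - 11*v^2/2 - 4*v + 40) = v - 4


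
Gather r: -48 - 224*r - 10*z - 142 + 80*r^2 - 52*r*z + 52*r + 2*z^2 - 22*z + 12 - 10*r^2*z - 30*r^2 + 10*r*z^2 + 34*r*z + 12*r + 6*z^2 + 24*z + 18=r^2*(50 - 10*z) + r*(10*z^2 - 18*z - 160) + 8*z^2 - 8*z - 160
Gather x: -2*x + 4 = 4 - 2*x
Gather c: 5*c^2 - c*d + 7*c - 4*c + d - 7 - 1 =5*c^2 + c*(3 - d) + d - 8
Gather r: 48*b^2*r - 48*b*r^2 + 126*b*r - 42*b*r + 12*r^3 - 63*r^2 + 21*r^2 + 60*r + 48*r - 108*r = 12*r^3 + r^2*(-48*b - 42) + r*(48*b^2 + 84*b)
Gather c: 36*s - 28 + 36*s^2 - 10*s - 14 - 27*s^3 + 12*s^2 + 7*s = -27*s^3 + 48*s^2 + 33*s - 42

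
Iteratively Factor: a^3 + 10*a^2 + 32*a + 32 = (a + 4)*(a^2 + 6*a + 8) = (a + 2)*(a + 4)*(a + 4)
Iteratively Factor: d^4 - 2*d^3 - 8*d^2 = (d + 2)*(d^3 - 4*d^2) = d*(d + 2)*(d^2 - 4*d) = d^2*(d + 2)*(d - 4)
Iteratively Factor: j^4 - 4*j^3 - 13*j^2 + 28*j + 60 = (j + 2)*(j^3 - 6*j^2 - j + 30) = (j + 2)^2*(j^2 - 8*j + 15) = (j - 5)*(j + 2)^2*(j - 3)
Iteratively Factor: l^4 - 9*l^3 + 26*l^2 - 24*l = (l - 2)*(l^3 - 7*l^2 + 12*l) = l*(l - 2)*(l^2 - 7*l + 12) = l*(l - 4)*(l - 2)*(l - 3)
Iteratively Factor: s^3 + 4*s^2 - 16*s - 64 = (s - 4)*(s^2 + 8*s + 16) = (s - 4)*(s + 4)*(s + 4)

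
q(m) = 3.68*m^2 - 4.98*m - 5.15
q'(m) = 7.36*m - 4.98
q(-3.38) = 53.72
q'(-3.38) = -29.86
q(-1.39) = 8.88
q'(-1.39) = -15.21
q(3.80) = 29.07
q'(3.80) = 22.99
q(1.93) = -1.05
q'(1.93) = 9.22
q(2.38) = 3.84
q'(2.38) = 12.54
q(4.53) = 47.81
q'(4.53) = 28.36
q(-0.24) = -3.74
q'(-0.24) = -6.75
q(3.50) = 22.50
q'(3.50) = 20.78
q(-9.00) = 337.75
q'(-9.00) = -71.22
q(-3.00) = 42.91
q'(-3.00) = -27.06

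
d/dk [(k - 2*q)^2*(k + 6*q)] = (k - 2*q)*(3*k + 10*q)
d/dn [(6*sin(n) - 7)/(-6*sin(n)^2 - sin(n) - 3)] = (36*sin(n)^2 - 84*sin(n) - 25)*cos(n)/(6*sin(n)^2 + sin(n) + 3)^2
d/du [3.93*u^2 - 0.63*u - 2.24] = 7.86*u - 0.63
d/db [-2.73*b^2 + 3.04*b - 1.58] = 3.04 - 5.46*b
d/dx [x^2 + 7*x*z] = 2*x + 7*z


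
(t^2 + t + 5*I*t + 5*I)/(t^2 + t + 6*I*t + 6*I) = (t + 5*I)/(t + 6*I)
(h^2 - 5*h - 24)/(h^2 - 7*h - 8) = (h + 3)/(h + 1)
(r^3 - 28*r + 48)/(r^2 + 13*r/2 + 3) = 2*(r^2 - 6*r + 8)/(2*r + 1)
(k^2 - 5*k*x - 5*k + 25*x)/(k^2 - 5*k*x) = (k - 5)/k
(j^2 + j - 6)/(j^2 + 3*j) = (j - 2)/j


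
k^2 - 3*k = k*(k - 3)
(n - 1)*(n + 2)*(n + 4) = n^3 + 5*n^2 + 2*n - 8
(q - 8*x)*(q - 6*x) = q^2 - 14*q*x + 48*x^2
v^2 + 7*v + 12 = (v + 3)*(v + 4)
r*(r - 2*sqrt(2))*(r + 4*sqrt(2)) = r^3 + 2*sqrt(2)*r^2 - 16*r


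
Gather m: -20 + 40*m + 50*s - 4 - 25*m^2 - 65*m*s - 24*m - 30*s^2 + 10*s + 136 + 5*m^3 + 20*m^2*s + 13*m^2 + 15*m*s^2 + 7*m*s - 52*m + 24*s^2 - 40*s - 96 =5*m^3 + m^2*(20*s - 12) + m*(15*s^2 - 58*s - 36) - 6*s^2 + 20*s + 16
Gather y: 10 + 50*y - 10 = 50*y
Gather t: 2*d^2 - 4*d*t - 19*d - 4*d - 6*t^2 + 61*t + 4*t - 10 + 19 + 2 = 2*d^2 - 23*d - 6*t^2 + t*(65 - 4*d) + 11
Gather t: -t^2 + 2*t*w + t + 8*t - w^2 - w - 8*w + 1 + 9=-t^2 + t*(2*w + 9) - w^2 - 9*w + 10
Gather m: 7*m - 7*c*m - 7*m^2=-7*m^2 + m*(7 - 7*c)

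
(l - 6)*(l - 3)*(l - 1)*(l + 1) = l^4 - 9*l^3 + 17*l^2 + 9*l - 18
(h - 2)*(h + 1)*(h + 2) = h^3 + h^2 - 4*h - 4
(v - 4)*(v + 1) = v^2 - 3*v - 4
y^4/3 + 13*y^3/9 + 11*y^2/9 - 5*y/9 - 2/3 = (y/3 + 1)*(y - 2/3)*(y + 1)^2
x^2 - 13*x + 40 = (x - 8)*(x - 5)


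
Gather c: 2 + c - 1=c + 1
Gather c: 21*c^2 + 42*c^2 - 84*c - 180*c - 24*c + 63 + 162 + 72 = 63*c^2 - 288*c + 297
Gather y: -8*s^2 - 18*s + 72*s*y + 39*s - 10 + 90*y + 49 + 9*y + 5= -8*s^2 + 21*s + y*(72*s + 99) + 44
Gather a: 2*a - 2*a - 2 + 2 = 0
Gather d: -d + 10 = 10 - d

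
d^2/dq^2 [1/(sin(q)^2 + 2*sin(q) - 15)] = 2*(-2*sin(q)^4 - 3*sin(q)^3 - 29*sin(q)^2 - 9*sin(q) + 19)/(sin(q)^2 + 2*sin(q) - 15)^3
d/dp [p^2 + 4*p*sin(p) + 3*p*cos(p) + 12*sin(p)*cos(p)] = -3*p*sin(p) + 4*p*cos(p) + 2*p + 4*sin(p) + 3*cos(p) + 12*cos(2*p)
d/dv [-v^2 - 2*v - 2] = -2*v - 2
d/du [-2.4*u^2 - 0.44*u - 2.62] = -4.8*u - 0.44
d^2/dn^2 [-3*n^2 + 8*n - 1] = -6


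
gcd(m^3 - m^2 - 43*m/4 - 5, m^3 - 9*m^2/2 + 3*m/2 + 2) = m^2 - 7*m/2 - 2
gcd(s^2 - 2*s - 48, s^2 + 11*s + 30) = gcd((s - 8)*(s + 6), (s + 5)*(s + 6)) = s + 6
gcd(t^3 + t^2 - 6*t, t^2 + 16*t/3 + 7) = t + 3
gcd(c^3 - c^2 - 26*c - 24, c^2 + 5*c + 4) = c^2 + 5*c + 4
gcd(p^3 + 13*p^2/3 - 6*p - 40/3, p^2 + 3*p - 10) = p^2 + 3*p - 10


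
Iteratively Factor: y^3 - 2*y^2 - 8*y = (y + 2)*(y^2 - 4*y) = (y - 4)*(y + 2)*(y)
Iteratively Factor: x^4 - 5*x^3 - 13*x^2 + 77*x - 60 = (x - 1)*(x^3 - 4*x^2 - 17*x + 60) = (x - 5)*(x - 1)*(x^2 + x - 12) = (x - 5)*(x - 1)*(x + 4)*(x - 3)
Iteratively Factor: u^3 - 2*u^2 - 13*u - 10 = (u + 2)*(u^2 - 4*u - 5) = (u - 5)*(u + 2)*(u + 1)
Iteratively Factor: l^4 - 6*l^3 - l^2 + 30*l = (l)*(l^3 - 6*l^2 - l + 30) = l*(l - 3)*(l^2 - 3*l - 10) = l*(l - 3)*(l + 2)*(l - 5)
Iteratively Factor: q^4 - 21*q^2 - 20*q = (q + 4)*(q^3 - 4*q^2 - 5*q) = (q + 1)*(q + 4)*(q^2 - 5*q) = q*(q + 1)*(q + 4)*(q - 5)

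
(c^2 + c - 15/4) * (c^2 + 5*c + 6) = c^4 + 6*c^3 + 29*c^2/4 - 51*c/4 - 45/2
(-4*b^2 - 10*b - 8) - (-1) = -4*b^2 - 10*b - 7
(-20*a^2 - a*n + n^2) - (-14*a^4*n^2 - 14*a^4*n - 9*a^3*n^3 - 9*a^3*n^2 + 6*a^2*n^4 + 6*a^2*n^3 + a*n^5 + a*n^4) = 14*a^4*n^2 + 14*a^4*n + 9*a^3*n^3 + 9*a^3*n^2 - 6*a^2*n^4 - 6*a^2*n^3 - 20*a^2 - a*n^5 - a*n^4 - a*n + n^2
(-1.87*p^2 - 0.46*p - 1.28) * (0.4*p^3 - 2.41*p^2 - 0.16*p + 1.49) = -0.748*p^5 + 4.3227*p^4 + 0.8958*p^3 + 0.3721*p^2 - 0.4806*p - 1.9072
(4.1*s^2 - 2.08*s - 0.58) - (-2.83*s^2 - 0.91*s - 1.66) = 6.93*s^2 - 1.17*s + 1.08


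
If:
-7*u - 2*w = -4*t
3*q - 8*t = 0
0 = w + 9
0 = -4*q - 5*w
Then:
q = 45/4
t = 135/32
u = 279/56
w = -9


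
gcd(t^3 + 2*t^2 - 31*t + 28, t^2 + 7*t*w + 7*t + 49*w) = t + 7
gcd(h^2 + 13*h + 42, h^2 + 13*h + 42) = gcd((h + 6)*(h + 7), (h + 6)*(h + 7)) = h^2 + 13*h + 42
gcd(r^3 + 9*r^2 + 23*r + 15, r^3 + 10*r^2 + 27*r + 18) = r^2 + 4*r + 3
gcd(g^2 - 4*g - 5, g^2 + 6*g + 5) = g + 1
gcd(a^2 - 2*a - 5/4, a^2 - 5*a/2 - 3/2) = a + 1/2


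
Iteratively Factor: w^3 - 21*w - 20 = (w + 4)*(w^2 - 4*w - 5) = (w + 1)*(w + 4)*(w - 5)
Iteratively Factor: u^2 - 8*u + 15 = (u - 5)*(u - 3)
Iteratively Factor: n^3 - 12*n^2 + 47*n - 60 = (n - 3)*(n^2 - 9*n + 20) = (n - 4)*(n - 3)*(n - 5)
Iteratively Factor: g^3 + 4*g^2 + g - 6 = (g - 1)*(g^2 + 5*g + 6) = (g - 1)*(g + 3)*(g + 2)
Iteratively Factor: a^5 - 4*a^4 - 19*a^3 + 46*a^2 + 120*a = (a + 2)*(a^4 - 6*a^3 - 7*a^2 + 60*a) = (a + 2)*(a + 3)*(a^3 - 9*a^2 + 20*a) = (a - 5)*(a + 2)*(a + 3)*(a^2 - 4*a) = (a - 5)*(a - 4)*(a + 2)*(a + 3)*(a)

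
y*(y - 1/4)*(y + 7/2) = y^3 + 13*y^2/4 - 7*y/8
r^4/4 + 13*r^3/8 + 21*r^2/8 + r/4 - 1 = (r/4 + 1/2)*(r - 1/2)*(r + 1)*(r + 4)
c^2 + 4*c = c*(c + 4)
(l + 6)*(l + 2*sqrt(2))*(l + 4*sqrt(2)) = l^3 + 6*l^2 + 6*sqrt(2)*l^2 + 16*l + 36*sqrt(2)*l + 96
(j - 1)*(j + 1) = j^2 - 1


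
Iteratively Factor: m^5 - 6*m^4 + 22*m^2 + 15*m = (m + 1)*(m^4 - 7*m^3 + 7*m^2 + 15*m) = (m + 1)^2*(m^3 - 8*m^2 + 15*m) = m*(m + 1)^2*(m^2 - 8*m + 15) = m*(m - 3)*(m + 1)^2*(m - 5)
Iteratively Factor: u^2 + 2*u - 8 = (u - 2)*(u + 4)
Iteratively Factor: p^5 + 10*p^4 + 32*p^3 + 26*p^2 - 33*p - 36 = (p + 1)*(p^4 + 9*p^3 + 23*p^2 + 3*p - 36) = (p + 1)*(p + 4)*(p^3 + 5*p^2 + 3*p - 9) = (p + 1)*(p + 3)*(p + 4)*(p^2 + 2*p - 3) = (p + 1)*(p + 3)^2*(p + 4)*(p - 1)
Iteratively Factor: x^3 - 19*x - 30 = (x + 2)*(x^2 - 2*x - 15) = (x + 2)*(x + 3)*(x - 5)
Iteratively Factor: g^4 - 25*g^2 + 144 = (g + 3)*(g^3 - 3*g^2 - 16*g + 48) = (g - 4)*(g + 3)*(g^2 + g - 12) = (g - 4)*(g - 3)*(g + 3)*(g + 4)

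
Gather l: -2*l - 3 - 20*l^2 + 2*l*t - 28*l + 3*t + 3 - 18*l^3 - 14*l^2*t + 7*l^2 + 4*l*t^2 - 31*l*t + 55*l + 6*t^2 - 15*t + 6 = -18*l^3 + l^2*(-14*t - 13) + l*(4*t^2 - 29*t + 25) + 6*t^2 - 12*t + 6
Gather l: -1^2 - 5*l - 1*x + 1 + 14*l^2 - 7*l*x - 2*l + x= 14*l^2 + l*(-7*x - 7)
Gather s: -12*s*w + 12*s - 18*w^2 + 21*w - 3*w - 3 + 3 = s*(12 - 12*w) - 18*w^2 + 18*w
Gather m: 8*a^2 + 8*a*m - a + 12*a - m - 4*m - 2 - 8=8*a^2 + 11*a + m*(8*a - 5) - 10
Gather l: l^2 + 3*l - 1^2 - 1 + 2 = l^2 + 3*l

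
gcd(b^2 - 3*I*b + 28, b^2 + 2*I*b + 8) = b + 4*I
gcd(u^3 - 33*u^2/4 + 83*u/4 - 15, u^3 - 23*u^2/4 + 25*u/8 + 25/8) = u - 5/4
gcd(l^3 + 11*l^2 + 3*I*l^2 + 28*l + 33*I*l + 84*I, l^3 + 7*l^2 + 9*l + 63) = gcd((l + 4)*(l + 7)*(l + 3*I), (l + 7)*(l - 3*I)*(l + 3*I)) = l^2 + l*(7 + 3*I) + 21*I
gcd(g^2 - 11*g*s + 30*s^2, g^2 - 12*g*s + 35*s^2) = -g + 5*s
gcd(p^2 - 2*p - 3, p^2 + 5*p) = 1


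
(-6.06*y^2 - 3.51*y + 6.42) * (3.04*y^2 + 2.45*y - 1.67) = -18.4224*y^4 - 25.5174*y^3 + 21.0375*y^2 + 21.5907*y - 10.7214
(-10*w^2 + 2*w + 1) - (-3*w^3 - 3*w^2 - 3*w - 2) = 3*w^3 - 7*w^2 + 5*w + 3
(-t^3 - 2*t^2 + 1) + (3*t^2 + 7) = -t^3 + t^2 + 8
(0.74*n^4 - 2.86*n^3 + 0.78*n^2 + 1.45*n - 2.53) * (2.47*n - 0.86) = 1.8278*n^5 - 7.7006*n^4 + 4.3862*n^3 + 2.9107*n^2 - 7.4961*n + 2.1758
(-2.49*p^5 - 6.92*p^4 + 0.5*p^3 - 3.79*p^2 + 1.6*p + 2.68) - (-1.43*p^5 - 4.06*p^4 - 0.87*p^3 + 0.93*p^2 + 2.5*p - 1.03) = -1.06*p^5 - 2.86*p^4 + 1.37*p^3 - 4.72*p^2 - 0.9*p + 3.71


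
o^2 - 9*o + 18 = (o - 6)*(o - 3)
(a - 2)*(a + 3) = a^2 + a - 6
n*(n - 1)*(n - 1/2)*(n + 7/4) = n^4 + n^3/4 - 17*n^2/8 + 7*n/8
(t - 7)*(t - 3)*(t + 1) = t^3 - 9*t^2 + 11*t + 21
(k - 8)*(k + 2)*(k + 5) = k^3 - k^2 - 46*k - 80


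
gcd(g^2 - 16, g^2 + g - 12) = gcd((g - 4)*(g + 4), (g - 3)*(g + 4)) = g + 4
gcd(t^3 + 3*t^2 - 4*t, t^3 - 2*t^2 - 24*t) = t^2 + 4*t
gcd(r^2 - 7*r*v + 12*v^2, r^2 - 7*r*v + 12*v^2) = r^2 - 7*r*v + 12*v^2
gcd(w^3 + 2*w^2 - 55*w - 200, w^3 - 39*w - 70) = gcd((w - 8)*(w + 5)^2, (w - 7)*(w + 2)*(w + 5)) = w + 5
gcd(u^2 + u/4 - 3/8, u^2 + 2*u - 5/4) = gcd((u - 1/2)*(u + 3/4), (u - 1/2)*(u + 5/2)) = u - 1/2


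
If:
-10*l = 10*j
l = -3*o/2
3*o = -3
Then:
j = -3/2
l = 3/2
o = -1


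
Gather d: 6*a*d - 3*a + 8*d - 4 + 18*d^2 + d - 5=-3*a + 18*d^2 + d*(6*a + 9) - 9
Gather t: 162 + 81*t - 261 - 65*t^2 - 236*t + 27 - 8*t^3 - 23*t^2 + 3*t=-8*t^3 - 88*t^2 - 152*t - 72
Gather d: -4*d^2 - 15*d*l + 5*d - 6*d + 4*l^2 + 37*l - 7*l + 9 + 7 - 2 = -4*d^2 + d*(-15*l - 1) + 4*l^2 + 30*l + 14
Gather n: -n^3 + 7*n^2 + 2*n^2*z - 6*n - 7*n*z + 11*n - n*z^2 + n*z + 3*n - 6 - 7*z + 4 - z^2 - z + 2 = -n^3 + n^2*(2*z + 7) + n*(-z^2 - 6*z + 8) - z^2 - 8*z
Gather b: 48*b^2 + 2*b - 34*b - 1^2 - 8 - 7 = 48*b^2 - 32*b - 16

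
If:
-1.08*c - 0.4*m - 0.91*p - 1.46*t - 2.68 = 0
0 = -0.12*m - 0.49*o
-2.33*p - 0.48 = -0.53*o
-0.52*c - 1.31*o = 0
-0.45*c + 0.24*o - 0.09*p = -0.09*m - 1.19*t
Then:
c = -1.16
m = -1.88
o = 0.46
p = -0.10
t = -0.40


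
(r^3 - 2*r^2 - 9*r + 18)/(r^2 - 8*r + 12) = (r^2 - 9)/(r - 6)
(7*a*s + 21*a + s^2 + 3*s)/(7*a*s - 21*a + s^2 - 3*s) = (s + 3)/(s - 3)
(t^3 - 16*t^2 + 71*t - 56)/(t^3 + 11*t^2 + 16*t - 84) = (t^3 - 16*t^2 + 71*t - 56)/(t^3 + 11*t^2 + 16*t - 84)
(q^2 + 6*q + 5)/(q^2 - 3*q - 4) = (q + 5)/(q - 4)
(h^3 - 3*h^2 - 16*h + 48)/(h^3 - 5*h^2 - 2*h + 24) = (h + 4)/(h + 2)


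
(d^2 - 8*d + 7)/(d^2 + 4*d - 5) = (d - 7)/(d + 5)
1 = 1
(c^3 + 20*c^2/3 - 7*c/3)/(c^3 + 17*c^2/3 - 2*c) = (c + 7)/(c + 6)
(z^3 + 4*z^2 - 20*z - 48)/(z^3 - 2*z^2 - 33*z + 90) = (z^2 - 2*z - 8)/(z^2 - 8*z + 15)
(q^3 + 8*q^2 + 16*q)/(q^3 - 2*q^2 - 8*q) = (q^2 + 8*q + 16)/(q^2 - 2*q - 8)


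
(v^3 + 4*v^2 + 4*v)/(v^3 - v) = (v^2 + 4*v + 4)/(v^2 - 1)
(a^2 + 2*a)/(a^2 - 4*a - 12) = a/(a - 6)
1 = 1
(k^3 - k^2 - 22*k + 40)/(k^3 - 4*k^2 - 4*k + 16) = (k + 5)/(k + 2)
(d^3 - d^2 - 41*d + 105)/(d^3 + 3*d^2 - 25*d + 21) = (d - 5)/(d - 1)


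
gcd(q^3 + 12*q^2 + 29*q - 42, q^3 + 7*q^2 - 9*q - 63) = q + 7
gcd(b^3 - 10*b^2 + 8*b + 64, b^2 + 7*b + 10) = b + 2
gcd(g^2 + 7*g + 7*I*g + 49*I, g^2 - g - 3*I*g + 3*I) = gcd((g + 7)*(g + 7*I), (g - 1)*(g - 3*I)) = 1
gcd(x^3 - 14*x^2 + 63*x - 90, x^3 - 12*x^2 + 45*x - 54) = x^2 - 9*x + 18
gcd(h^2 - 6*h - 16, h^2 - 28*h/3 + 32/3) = h - 8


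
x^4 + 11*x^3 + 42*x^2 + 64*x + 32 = (x + 1)*(x + 2)*(x + 4)^2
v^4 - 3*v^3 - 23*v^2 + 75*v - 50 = (v - 5)*(v - 2)*(v - 1)*(v + 5)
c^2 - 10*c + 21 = (c - 7)*(c - 3)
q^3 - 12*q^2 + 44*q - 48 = (q - 6)*(q - 4)*(q - 2)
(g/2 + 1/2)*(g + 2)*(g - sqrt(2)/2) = g^3/2 - sqrt(2)*g^2/4 + 3*g^2/2 - 3*sqrt(2)*g/4 + g - sqrt(2)/2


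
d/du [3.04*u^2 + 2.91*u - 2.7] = 6.08*u + 2.91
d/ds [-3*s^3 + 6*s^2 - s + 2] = -9*s^2 + 12*s - 1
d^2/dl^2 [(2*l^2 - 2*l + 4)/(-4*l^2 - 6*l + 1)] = 4*(40*l^3 - 108*l^2 - 132*l - 75)/(64*l^6 + 288*l^5 + 384*l^4 + 72*l^3 - 96*l^2 + 18*l - 1)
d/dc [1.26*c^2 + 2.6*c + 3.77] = 2.52*c + 2.6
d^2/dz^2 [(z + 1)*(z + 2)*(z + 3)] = 6*z + 12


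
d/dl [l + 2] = 1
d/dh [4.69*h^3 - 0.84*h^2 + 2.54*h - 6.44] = 14.07*h^2 - 1.68*h + 2.54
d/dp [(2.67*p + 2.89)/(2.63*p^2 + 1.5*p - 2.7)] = (7.0221*p^2 + 4.005*p - (2.67*p + 2.89)*(5.26*p + 1.5) - 7.209)/(2.63*p^2 + 1.5*p - 2.7)^2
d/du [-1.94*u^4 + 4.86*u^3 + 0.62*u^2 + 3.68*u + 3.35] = -7.76*u^3 + 14.58*u^2 + 1.24*u + 3.68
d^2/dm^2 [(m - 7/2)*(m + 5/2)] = 2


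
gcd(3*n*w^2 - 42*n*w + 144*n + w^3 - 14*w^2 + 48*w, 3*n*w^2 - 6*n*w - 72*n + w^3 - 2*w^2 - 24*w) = 3*n*w - 18*n + w^2 - 6*w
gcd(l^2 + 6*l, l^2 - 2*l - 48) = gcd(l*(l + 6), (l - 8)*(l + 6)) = l + 6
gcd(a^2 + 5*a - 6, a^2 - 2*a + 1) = a - 1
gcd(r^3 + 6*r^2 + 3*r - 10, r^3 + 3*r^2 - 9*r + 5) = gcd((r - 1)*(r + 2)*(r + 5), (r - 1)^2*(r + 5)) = r^2 + 4*r - 5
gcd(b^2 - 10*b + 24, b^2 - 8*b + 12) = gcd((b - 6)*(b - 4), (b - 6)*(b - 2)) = b - 6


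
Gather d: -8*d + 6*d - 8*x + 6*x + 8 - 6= -2*d - 2*x + 2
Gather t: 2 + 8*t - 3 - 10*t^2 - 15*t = -10*t^2 - 7*t - 1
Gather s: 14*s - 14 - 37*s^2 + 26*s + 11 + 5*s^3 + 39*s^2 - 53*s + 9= 5*s^3 + 2*s^2 - 13*s + 6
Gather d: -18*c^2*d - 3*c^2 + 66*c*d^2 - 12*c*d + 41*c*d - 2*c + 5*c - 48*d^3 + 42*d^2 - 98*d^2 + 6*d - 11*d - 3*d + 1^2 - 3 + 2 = -3*c^2 + 3*c - 48*d^3 + d^2*(66*c - 56) + d*(-18*c^2 + 29*c - 8)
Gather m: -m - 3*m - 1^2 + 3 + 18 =20 - 4*m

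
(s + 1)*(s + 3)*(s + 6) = s^3 + 10*s^2 + 27*s + 18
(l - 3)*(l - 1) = l^2 - 4*l + 3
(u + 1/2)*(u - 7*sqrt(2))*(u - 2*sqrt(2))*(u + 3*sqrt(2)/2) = u^4 - 15*sqrt(2)*u^3/2 + u^3/2 - 15*sqrt(2)*u^2/4 + u^2 + u/2 + 42*sqrt(2)*u + 21*sqrt(2)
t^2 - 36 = (t - 6)*(t + 6)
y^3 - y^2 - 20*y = y*(y - 5)*(y + 4)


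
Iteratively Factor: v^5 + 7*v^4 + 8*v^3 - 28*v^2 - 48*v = (v + 2)*(v^4 + 5*v^3 - 2*v^2 - 24*v) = v*(v + 2)*(v^3 + 5*v^2 - 2*v - 24) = v*(v - 2)*(v + 2)*(v^2 + 7*v + 12) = v*(v - 2)*(v + 2)*(v + 4)*(v + 3)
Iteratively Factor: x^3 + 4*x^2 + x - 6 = (x - 1)*(x^2 + 5*x + 6) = (x - 1)*(x + 3)*(x + 2)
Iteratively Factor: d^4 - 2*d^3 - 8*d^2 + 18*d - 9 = (d - 1)*(d^3 - d^2 - 9*d + 9) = (d - 1)^2*(d^2 - 9) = (d - 3)*(d - 1)^2*(d + 3)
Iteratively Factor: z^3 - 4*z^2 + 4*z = (z - 2)*(z^2 - 2*z) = (z - 2)^2*(z)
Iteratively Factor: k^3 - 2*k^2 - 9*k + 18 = (k - 3)*(k^2 + k - 6) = (k - 3)*(k + 3)*(k - 2)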